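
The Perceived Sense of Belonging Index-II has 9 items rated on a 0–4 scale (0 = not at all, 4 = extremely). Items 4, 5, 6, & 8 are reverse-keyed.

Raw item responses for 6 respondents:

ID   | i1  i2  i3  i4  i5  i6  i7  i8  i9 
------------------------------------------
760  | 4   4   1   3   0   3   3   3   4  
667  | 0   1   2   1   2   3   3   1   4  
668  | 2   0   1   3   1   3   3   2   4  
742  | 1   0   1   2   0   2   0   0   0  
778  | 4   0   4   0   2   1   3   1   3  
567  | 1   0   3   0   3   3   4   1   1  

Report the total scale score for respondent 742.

14

Respondent 742 raw: 1, 0, 1, 2, 0, 2, 0, 0, 0.
Reverse-coded (on a 0–4 scale, reversed = 4 − raw):
  item 1: 1
  item 2: 0
  item 3: 1
  item 4: 4 − 2 = 2
  item 5: 4 − 0 = 4
  item 6: 4 − 2 = 2
  item 7: 0
  item 8: 4 − 0 = 4
  item 9: 0
Sum = 1 + 0 + 1 + 2 + 4 + 2 + 0 + 4 + 0 = 14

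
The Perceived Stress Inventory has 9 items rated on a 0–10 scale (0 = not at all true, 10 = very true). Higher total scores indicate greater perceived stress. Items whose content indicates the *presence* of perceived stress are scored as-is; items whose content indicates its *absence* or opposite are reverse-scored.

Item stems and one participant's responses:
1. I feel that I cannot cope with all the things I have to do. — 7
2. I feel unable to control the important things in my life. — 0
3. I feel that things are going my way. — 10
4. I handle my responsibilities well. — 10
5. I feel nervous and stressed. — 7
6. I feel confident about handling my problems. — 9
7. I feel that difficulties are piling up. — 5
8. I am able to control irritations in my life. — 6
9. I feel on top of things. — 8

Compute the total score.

Items 3, 4, 6, 8, 9 describe the absence/opposite of perceived stress → reverse-score.
on a 0–10 scale, reversed = 10 − raw.
  item 1: 7
  item 2: 0
  item 3: 10 − 10 = 0
  item 4: 10 − 10 = 0
  item 5: 7
  item 6: 10 − 9 = 1
  item 7: 5
  item 8: 10 − 6 = 4
  item 9: 10 − 8 = 2
Total = 7 + 0 + 0 + 0 + 7 + 1 + 5 + 4 + 2 = 26

26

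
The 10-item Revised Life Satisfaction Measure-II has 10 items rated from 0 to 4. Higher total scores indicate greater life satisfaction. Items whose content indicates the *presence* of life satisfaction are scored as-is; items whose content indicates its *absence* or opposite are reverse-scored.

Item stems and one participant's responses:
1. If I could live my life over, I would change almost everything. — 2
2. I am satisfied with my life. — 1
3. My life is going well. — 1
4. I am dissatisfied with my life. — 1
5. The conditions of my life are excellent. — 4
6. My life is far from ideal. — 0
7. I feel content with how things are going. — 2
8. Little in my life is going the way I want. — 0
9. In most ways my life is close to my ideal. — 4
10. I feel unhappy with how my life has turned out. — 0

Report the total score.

Items 1, 4, 6, 8, 10 describe the absence/opposite of life satisfaction → reverse-score.
on a 0–4 scale, reversed = 4 − raw.
  item 1: 4 − 2 = 2
  item 2: 1
  item 3: 1
  item 4: 4 − 1 = 3
  item 5: 4
  item 6: 4 − 0 = 4
  item 7: 2
  item 8: 4 − 0 = 4
  item 9: 4
  item 10: 4 − 0 = 4
Total = 2 + 1 + 1 + 3 + 4 + 4 + 2 + 4 + 4 + 4 = 29

29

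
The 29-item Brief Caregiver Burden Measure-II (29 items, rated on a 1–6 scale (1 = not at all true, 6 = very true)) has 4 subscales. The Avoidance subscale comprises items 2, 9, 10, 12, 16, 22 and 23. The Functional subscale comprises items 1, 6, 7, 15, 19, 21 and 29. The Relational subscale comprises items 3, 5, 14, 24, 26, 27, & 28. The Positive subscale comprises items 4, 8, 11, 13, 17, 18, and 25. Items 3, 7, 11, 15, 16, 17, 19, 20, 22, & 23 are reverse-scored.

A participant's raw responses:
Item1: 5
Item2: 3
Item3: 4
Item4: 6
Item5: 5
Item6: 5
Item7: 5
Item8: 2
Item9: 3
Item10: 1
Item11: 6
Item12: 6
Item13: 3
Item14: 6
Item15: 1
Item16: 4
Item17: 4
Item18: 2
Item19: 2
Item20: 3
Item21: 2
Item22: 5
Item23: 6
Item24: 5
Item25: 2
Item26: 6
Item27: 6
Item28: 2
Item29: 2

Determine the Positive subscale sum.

Positive items: 4, 8, 11, 13, 17, 18, 25.
Of these, items 11 and 17 are reverse-scored; reversed = (1+6) − raw = 7 − raw.
  item 4: 6
  item 8: 2
  item 11: 7 − 6 = 1
  item 13: 3
  item 17: 7 − 4 = 3
  item 18: 2
  item 25: 2
Sum = 6 + 2 + 1 + 3 + 3 + 2 + 2 = 19

19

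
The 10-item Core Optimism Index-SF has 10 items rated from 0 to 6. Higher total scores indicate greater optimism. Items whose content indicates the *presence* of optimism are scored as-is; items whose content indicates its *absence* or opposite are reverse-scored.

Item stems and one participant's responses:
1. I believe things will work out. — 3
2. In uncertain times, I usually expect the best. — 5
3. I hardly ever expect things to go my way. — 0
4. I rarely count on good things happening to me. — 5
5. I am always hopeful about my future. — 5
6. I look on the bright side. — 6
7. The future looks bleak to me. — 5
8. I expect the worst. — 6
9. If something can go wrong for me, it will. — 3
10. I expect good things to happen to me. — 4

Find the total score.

34

Items 3, 4, 7, 8, 9 describe the absence/opposite of optimism → reverse-score.
on a 0–6 scale, reversed = 6 − raw.
  item 1: 3
  item 2: 5
  item 3: 6 − 0 = 6
  item 4: 6 − 5 = 1
  item 5: 5
  item 6: 6
  item 7: 6 − 5 = 1
  item 8: 6 − 6 = 0
  item 9: 6 − 3 = 3
  item 10: 4
Total = 3 + 5 + 6 + 1 + 5 + 6 + 1 + 0 + 3 + 4 = 34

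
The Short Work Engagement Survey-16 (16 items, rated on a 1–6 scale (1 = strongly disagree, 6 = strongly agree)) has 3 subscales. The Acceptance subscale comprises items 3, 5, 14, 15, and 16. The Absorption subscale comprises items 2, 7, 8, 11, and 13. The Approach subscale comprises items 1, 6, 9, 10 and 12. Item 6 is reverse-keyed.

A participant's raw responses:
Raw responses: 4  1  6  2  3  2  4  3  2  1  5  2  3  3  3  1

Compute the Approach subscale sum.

Approach items: 1, 6, 9, 10, 12.
Of these, item 6 is reverse-keyed; reverse-coded value = 7 − response.
  item 1: 4
  item 6: 7 − 2 = 5
  item 9: 2
  item 10: 1
  item 12: 2
Sum = 4 + 5 + 2 + 1 + 2 = 14

14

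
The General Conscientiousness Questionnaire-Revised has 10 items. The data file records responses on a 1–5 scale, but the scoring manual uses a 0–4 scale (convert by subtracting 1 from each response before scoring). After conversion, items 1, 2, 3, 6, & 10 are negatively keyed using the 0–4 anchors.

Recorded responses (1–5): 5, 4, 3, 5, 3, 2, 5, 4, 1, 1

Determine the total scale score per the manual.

Convert to 0–4: 4, 3, 2, 4, 2, 1, 4, 3, 0, 0
Reverse-coded (reverse-coded value = 4 − response):
  item 1: 4 − 4 = 0
  item 2: 4 − 3 = 1
  item 3: 4 − 2 = 2
  item 6: 4 − 1 = 3
  item 10: 4 − 0 = 4
Scored: 0, 1, 2, 4, 2, 3, 4, 3, 0, 4
Total = 23

23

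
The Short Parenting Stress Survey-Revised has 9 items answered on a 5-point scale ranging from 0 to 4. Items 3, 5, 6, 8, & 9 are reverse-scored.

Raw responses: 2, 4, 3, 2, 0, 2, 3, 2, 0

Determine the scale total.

24

Reversing items 3, 5, 6, 8, and 9 with 4 − raw:
Total = 2 + 4 + (4−3) + 2 + (4−0) + (4−2) + 3 + (4−2) + (4−0)
      = 2 + 4 + 1 + 2 + 4 + 2 + 3 + 2 + 4 = 24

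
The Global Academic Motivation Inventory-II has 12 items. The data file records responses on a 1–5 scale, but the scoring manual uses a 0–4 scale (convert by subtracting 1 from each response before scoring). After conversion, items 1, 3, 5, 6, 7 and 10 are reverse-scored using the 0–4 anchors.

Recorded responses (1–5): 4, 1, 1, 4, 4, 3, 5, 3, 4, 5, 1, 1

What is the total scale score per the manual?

Convert to 0–4: 3, 0, 0, 3, 3, 2, 4, 2, 3, 4, 0, 0
Reverse-coded (reverse-coded value = 4 − response):
  item 1: 4 − 3 = 1
  item 3: 4 − 0 = 4
  item 5: 4 − 3 = 1
  item 6: 4 − 2 = 2
  item 7: 4 − 4 = 0
  item 10: 4 − 4 = 0
Scored: 1, 0, 4, 3, 1, 2, 0, 2, 3, 0, 0, 0
Total = 16

16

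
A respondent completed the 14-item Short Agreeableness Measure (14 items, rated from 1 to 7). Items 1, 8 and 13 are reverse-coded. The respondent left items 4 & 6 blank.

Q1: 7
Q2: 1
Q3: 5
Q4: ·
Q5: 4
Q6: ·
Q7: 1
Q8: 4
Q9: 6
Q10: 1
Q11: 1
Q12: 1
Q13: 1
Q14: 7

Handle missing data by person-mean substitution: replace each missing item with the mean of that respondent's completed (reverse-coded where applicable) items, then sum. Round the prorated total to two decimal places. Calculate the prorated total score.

45.50

Reverse-coded (reverse-coded value = 8 − response):
  item 1: 8 − 7 = 1
  item 8: 8 − 4 = 4
  item 13: 8 − 1 = 7
Completed scored items (12 of 14): 1, 1, 5, 4, 1, 4, 6, 1, 1, 1, 7, 7; sum = 39.
Person mean = 39 / 12 ≈ 3.2500
Prorated total = (39 / 12) × 14 = 45.50 (to 2 dp)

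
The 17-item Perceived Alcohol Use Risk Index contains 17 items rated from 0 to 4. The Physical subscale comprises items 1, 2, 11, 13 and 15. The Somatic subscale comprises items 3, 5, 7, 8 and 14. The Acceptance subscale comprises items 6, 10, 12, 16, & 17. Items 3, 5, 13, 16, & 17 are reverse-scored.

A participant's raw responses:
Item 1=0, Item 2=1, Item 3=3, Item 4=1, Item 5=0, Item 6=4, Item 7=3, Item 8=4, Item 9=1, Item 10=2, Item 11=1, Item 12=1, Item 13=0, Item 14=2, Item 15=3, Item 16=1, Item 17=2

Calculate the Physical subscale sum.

9

Physical items: 1, 2, 11, 13, 15.
Of these, item 13 is reverse-scored; reverse-coded value = 4 − response.
  item 1: 0
  item 2: 1
  item 11: 1
  item 13: 4 − 0 = 4
  item 15: 3
Sum = 0 + 1 + 1 + 4 + 3 = 9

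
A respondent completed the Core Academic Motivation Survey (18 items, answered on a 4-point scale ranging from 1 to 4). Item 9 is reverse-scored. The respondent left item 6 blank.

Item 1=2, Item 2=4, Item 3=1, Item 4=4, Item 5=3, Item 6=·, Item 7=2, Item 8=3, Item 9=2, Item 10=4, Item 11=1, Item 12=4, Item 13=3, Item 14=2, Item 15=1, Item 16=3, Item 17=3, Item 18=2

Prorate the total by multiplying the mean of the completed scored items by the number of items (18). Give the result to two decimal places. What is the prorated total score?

47.65

Reverse-coded (on a 1–4 scale, reversed = 5 − raw):
  item 9: 5 − 2 = 3
Completed scored items (17 of 18): 2, 4, 1, 4, 3, 2, 3, 3, 4, 1, 4, 3, 2, 1, 3, 3, 2; sum = 45.
Person mean = 45 / 17 ≈ 2.6471
Prorated total = (45 / 17) × 18 = 47.65 (to 2 dp)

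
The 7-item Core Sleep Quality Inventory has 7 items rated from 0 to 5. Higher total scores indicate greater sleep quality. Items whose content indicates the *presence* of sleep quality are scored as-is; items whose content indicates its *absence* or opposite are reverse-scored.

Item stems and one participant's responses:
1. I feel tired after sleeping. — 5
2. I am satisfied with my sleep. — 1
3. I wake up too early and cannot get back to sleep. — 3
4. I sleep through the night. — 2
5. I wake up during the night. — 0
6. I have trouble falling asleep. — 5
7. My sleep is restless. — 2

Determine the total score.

13

Items 1, 3, 5, 6, 7 describe the absence/opposite of sleep quality → reverse-score.
reversed = (0+5) − raw = 5 − raw.
  item 1: 5 − 5 = 0
  item 2: 1
  item 3: 5 − 3 = 2
  item 4: 2
  item 5: 5 − 0 = 5
  item 6: 5 − 5 = 0
  item 7: 5 − 2 = 3
Total = 0 + 1 + 2 + 2 + 5 + 0 + 3 = 13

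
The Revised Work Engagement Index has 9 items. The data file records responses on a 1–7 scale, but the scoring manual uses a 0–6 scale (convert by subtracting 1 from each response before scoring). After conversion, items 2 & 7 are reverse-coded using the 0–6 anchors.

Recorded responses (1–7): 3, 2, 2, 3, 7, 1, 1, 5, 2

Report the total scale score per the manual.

Convert to 0–6: 2, 1, 1, 2, 6, 0, 0, 4, 1
Reverse-coded (reverse-coded value = 6 − response):
  item 2: 6 − 1 = 5
  item 7: 6 − 0 = 6
Scored: 2, 5, 1, 2, 6, 0, 6, 4, 1
Total = 27

27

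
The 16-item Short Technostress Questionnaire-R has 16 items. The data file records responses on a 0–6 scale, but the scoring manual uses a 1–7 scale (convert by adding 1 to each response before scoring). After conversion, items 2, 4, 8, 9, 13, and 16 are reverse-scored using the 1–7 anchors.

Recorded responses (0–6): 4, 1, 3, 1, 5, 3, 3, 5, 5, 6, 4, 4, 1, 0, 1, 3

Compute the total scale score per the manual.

Convert to 1–7: 5, 2, 4, 2, 6, 4, 4, 6, 6, 7, 5, 5, 2, 1, 2, 4
Reverse-coded (reverse-coded value = 8 − response):
  item 2: 8 − 2 = 6
  item 4: 8 − 2 = 6
  item 8: 8 − 6 = 2
  item 9: 8 − 6 = 2
  item 13: 8 − 2 = 6
  item 16: 8 − 4 = 4
Scored: 5, 6, 4, 6, 6, 4, 4, 2, 2, 7, 5, 5, 6, 1, 2, 4
Total = 69

69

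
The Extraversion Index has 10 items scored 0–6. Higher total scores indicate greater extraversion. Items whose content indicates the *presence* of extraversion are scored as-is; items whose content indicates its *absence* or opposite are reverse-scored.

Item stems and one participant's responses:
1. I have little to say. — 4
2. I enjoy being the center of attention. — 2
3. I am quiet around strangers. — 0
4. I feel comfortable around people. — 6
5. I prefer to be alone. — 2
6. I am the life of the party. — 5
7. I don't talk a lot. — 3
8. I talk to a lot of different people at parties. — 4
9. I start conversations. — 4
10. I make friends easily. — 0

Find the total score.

36

Items 1, 3, 5, 7 describe the absence/opposite of extraversion → reverse-score.
reversed = (0+6) − raw = 6 − raw.
  item 1: 6 − 4 = 2
  item 2: 2
  item 3: 6 − 0 = 6
  item 4: 6
  item 5: 6 − 2 = 4
  item 6: 5
  item 7: 6 − 3 = 3
  item 8: 4
  item 9: 4
  item 10: 0
Total = 2 + 2 + 6 + 6 + 4 + 5 + 3 + 4 + 4 + 0 = 36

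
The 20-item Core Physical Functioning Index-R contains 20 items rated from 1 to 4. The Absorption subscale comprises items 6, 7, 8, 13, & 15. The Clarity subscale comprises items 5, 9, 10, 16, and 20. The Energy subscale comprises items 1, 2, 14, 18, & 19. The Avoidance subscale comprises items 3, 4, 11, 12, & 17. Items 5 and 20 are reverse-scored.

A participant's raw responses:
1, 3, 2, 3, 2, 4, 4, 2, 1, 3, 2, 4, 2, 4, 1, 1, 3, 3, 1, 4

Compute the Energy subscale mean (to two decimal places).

Energy items: 1, 2, 14, 18, 19.
  item 1: 1
  item 2: 3
  item 14: 4
  item 18: 3
  item 19: 1
Sum = 1 + 3 + 4 + 3 + 1 = 12
Mean = 12 / 5 = 2.40

2.40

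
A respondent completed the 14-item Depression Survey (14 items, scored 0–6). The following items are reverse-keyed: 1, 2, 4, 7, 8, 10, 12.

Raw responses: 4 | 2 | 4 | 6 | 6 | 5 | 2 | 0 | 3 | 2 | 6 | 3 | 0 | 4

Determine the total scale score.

Reverse-coded items (reversed = (0+6) − raw = 6 − raw):
  item 1: 6 − 4 = 2
  item 2: 6 − 2 = 4
  item 4: 6 − 6 = 0
  item 7: 6 − 2 = 4
  item 8: 6 − 0 = 6
  item 10: 6 − 2 = 4
  item 12: 6 − 3 = 3
After reverse-coding: 2, 4, 4, 0, 6, 5, 4, 6, 3, 4, 6, 3, 0, 4
Total = 2 + 4 + 4 + 0 + 6 + 5 + 4 + 6 + 3 + 4 + 6 + 3 + 0 + 4 = 51

51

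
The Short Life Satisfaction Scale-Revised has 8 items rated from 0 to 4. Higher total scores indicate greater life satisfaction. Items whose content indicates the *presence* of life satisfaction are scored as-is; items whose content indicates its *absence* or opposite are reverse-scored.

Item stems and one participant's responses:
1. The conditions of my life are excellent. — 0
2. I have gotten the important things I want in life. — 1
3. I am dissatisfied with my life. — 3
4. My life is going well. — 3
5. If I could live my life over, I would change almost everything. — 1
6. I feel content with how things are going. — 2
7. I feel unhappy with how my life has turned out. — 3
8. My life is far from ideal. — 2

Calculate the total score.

13

Items 3, 5, 7, 8 describe the absence/opposite of life satisfaction → reverse-score.
reverse-coded value = 4 − response.
  item 1: 0
  item 2: 1
  item 3: 4 − 3 = 1
  item 4: 3
  item 5: 4 − 1 = 3
  item 6: 2
  item 7: 4 − 3 = 1
  item 8: 4 − 2 = 2
Total = 0 + 1 + 1 + 3 + 3 + 2 + 1 + 2 = 13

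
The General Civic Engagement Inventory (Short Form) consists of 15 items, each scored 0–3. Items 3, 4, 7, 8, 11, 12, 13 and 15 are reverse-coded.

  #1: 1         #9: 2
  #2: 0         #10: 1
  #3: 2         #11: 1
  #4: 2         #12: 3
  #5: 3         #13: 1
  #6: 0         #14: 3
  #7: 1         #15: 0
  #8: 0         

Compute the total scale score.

Reverse-coded items use 3 − raw:
  item 3: 3 − 2 = 1
  item 4: 3 − 2 = 1
  item 7: 3 − 1 = 2
  item 8: 3 − 0 = 3
  item 11: 3 − 1 = 2
  item 12: 3 − 3 = 0
  item 13: 3 − 1 = 2
  item 15: 3 − 0 = 3
After reverse-coding: 1, 0, 1, 1, 3, 0, 2, 3, 2, 1, 2, 0, 2, 3, 3
Total = 1 + 0 + 1 + 1 + 3 + 0 + 2 + 3 + 2 + 1 + 2 + 0 + 2 + 3 + 3 = 24

24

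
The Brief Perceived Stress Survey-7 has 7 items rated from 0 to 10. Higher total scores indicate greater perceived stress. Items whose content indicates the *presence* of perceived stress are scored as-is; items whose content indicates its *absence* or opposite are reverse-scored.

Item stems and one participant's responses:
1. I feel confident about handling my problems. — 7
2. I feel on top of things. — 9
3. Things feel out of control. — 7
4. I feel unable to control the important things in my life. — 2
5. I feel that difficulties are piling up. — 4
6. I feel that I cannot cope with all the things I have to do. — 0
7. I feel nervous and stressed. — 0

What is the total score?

Items 1, 2 describe the absence/opposite of perceived stress → reverse-score.
on a 0–10 scale, reversed = 10 − raw.
  item 1: 10 − 7 = 3
  item 2: 10 − 9 = 1
  item 3: 7
  item 4: 2
  item 5: 4
  item 6: 0
  item 7: 0
Total = 3 + 1 + 7 + 2 + 4 + 0 + 0 = 17

17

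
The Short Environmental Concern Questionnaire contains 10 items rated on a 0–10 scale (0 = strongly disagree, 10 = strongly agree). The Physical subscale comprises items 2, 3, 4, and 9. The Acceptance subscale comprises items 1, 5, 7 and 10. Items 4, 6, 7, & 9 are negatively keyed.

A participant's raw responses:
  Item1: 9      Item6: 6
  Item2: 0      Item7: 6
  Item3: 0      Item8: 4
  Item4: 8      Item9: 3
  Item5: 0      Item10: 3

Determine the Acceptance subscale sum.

16

Acceptance items: 1, 5, 7, 10.
Of these, item 7 is negatively keyed; reverse-coded value = 10 − response.
  item 1: 9
  item 5: 0
  item 7: 10 − 6 = 4
  item 10: 3
Sum = 9 + 0 + 4 + 3 = 16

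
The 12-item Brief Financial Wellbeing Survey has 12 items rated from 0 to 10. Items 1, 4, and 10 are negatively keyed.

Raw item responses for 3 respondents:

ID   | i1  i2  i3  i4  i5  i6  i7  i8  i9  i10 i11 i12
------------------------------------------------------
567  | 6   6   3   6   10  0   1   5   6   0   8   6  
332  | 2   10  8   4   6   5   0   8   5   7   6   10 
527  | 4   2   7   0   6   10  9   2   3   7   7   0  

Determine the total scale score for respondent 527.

65

Respondent 527 raw: 4, 2, 7, 0, 6, 10, 9, 2, 3, 7, 7, 0.
Reverse-coded (reverse-coded value = 10 − response):
  item 1: 10 − 4 = 6
  item 2: 2
  item 3: 7
  item 4: 10 − 0 = 10
  item 5: 6
  item 6: 10
  item 7: 9
  item 8: 2
  item 9: 3
  item 10: 10 − 7 = 3
  item 11: 7
  item 12: 0
Sum = 6 + 2 + 7 + 10 + 6 + 10 + 9 + 2 + 3 + 3 + 7 + 0 = 65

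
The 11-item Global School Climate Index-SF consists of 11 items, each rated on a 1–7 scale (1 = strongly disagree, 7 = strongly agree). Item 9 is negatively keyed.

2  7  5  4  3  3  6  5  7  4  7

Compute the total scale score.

47

Raw sum = 53. Negatively keyed items: 9; their raw sum = 7.
Each reversal replaces raw with 8 − raw, changing the total by 8 − 2·raw per item.
Total = 53 + 1·8 − 2·7 = 53 + 8 − 14 = 47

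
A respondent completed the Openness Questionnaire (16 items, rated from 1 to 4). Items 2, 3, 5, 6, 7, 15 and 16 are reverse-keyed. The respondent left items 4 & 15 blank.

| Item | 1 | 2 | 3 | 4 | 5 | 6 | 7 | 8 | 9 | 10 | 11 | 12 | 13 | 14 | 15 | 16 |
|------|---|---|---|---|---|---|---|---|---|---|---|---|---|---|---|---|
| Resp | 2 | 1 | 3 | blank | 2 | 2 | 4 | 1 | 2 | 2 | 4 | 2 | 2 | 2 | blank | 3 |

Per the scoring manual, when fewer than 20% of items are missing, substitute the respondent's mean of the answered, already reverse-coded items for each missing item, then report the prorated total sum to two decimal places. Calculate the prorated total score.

36.57

Reverse-coded (reversed = (1+4) − raw = 5 − raw):
  item 2: 5 − 1 = 4
  item 3: 5 − 3 = 2
  item 5: 5 − 2 = 3
  item 6: 5 − 2 = 3
  item 7: 5 − 4 = 1
  item 16: 5 − 3 = 2
Completed scored items (14 of 16): 2, 4, 2, 3, 3, 1, 1, 2, 2, 4, 2, 2, 2, 2; sum = 32.
Person mean = 32 / 14 ≈ 2.2857
Prorated total = (32 / 14) × 16 = 36.57 (to 2 dp)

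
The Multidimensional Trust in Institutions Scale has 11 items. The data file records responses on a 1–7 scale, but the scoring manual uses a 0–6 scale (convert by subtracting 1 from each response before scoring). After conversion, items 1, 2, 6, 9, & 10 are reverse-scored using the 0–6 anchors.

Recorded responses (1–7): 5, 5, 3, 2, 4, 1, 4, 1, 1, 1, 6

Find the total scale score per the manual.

Convert to 0–6: 4, 4, 2, 1, 3, 0, 3, 0, 0, 0, 5
Reverse-coded (reversed = (0+6) − raw = 6 − raw):
  item 1: 6 − 4 = 2
  item 2: 6 − 4 = 2
  item 6: 6 − 0 = 6
  item 9: 6 − 0 = 6
  item 10: 6 − 0 = 6
Scored: 2, 2, 2, 1, 3, 6, 3, 0, 6, 6, 5
Total = 36

36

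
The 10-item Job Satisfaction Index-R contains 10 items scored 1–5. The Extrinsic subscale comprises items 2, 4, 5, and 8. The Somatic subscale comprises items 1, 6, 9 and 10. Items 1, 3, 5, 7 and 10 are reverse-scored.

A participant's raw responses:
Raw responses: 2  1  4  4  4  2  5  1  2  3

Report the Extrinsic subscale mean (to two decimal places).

Extrinsic items: 2, 4, 5, 8.
Of these, item 5 is reverse-scored; on a 1–5 scale, reversed = 6 − raw.
  item 2: 1
  item 4: 4
  item 5: 6 − 4 = 2
  item 8: 1
Sum = 1 + 4 + 2 + 1 = 8
Mean = 8 / 4 = 2.00

2.00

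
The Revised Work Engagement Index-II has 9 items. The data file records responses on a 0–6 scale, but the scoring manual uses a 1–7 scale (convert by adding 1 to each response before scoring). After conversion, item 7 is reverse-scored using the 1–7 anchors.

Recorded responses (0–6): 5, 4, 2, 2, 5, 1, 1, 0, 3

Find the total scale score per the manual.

36

Convert to 1–7: 6, 5, 3, 3, 6, 2, 2, 1, 4
Reverse-coded (reversed = (1+7) − raw = 8 − raw):
  item 7: 8 − 2 = 6
Scored: 6, 5, 3, 3, 6, 2, 6, 1, 4
Total = 36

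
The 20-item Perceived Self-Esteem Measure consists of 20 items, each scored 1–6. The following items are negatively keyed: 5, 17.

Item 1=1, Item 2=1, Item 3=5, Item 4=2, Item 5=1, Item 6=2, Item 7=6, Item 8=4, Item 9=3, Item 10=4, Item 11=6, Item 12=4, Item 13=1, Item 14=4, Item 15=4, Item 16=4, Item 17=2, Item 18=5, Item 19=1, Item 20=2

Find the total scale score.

Raw sum = 62. Negatively keyed items: 5, 17; their raw sum = 3.
Each reversal replaces raw with 7 − raw, changing the total by 7 − 2·raw per item.
Total = 62 + 2·7 − 2·3 = 62 + 14 − 6 = 70

70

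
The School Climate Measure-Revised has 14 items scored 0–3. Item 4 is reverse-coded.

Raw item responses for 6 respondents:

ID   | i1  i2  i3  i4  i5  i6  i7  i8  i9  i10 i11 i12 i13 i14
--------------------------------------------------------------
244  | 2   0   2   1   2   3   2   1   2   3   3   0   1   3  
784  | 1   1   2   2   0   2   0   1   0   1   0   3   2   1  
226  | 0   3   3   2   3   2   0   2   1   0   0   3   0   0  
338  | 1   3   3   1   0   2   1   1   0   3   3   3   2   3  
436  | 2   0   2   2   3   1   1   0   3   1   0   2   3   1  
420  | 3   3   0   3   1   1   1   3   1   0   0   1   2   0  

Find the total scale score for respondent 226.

Respondent 226 raw: 0, 3, 3, 2, 3, 2, 0, 2, 1, 0, 0, 3, 0, 0.
Reverse-coded (reversed = (0+3) − raw = 3 − raw):
  item 1: 0
  item 2: 3
  item 3: 3
  item 4: 3 − 2 = 1
  item 5: 3
  item 6: 2
  item 7: 0
  item 8: 2
  item 9: 1
  item 10: 0
  item 11: 0
  item 12: 3
  item 13: 0
  item 14: 0
Sum = 0 + 3 + 3 + 1 + 3 + 2 + 0 + 2 + 1 + 0 + 0 + 3 + 0 + 0 = 18

18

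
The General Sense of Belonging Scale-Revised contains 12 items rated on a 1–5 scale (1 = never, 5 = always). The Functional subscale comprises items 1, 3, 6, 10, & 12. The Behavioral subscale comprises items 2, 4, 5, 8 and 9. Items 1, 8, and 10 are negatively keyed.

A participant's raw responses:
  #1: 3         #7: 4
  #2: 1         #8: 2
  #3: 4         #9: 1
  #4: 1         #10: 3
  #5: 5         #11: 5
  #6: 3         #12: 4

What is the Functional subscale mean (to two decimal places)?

3.40

Functional items: 1, 3, 6, 10, 12.
Of these, items 1 and 10 are negatively keyed; on a 1–5 scale, reversed = 6 − raw.
  item 1: 6 − 3 = 3
  item 3: 4
  item 6: 3
  item 10: 6 − 3 = 3
  item 12: 4
Sum = 3 + 4 + 3 + 3 + 4 = 17
Mean = 17 / 5 = 3.40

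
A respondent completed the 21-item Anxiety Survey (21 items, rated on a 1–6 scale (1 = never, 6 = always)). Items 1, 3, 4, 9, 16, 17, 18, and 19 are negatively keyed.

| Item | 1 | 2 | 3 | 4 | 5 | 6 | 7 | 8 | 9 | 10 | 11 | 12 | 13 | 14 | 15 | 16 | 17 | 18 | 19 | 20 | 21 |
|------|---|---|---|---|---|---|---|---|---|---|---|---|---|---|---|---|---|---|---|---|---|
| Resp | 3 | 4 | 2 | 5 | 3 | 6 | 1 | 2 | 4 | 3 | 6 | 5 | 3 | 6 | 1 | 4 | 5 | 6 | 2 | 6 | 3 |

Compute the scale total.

Raw sum = 80. Negatively keyed items: 1, 3, 4, 9, 16, 17, 18, 19; their raw sum = 31.
Each reversal replaces raw with 7 − raw, changing the total by 7 − 2·raw per item.
Total = 80 + 8·7 − 2·31 = 80 + 56 − 62 = 74

74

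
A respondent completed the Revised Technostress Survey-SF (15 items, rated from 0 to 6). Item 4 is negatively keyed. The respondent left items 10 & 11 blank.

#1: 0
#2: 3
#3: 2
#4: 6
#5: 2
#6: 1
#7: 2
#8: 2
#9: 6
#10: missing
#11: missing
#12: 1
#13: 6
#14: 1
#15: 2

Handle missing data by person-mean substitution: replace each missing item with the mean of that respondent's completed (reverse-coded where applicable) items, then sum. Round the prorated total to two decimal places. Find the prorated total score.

Reverse-coded (on a 0–6 scale, reversed = 6 − raw):
  item 4: 6 − 6 = 0
Completed scored items (13 of 15): 0, 3, 2, 0, 2, 1, 2, 2, 6, 1, 6, 1, 2; sum = 28.
Person mean = 28 / 13 ≈ 2.1538
Prorated total = (28 / 13) × 15 = 32.31 (to 2 dp)

32.31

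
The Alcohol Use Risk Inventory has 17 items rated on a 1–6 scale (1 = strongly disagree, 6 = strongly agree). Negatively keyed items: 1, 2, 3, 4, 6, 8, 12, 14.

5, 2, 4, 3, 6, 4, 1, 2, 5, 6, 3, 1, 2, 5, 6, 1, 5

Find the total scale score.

Raw sum = 61. Negatively keyed items: 1, 2, 3, 4, 6, 8, 12, 14; their raw sum = 26.
Each reversal replaces raw with 7 − raw, changing the total by 7 − 2·raw per item.
Total = 61 + 8·7 − 2·26 = 61 + 56 − 52 = 65

65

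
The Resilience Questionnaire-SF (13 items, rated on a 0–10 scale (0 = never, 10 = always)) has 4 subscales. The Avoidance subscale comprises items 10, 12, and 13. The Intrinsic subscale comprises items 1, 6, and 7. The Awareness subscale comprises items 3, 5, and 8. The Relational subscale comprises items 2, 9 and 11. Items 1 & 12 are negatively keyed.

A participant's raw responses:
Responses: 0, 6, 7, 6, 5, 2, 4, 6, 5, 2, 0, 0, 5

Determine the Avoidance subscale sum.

Avoidance items: 10, 12, 13.
Of these, item 12 is negatively keyed; reversed = (0+10) − raw = 10 − raw.
  item 10: 2
  item 12: 10 − 0 = 10
  item 13: 5
Sum = 2 + 10 + 5 = 17

17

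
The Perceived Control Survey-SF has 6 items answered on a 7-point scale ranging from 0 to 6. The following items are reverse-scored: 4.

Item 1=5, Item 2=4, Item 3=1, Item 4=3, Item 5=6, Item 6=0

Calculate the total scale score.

Reversing item 4 with 6 − raw:
Total = 5 + 4 + 1 + (6−3) + 6 + 0
      = 5 + 4 + 1 + 3 + 6 + 0 = 19

19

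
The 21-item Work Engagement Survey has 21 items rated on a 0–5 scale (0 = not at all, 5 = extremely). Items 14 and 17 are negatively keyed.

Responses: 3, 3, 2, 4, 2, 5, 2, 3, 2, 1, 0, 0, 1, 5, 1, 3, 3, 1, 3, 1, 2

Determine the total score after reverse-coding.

41

Reverse-coded items (on a 0–5 scale, reversed = 5 − raw):
  item 14: 5 − 5 = 0
  item 17: 5 − 3 = 2
After reverse-coding: 3, 3, 2, 4, 2, 5, 2, 3, 2, 1, 0, 0, 1, 0, 1, 3, 2, 1, 3, 1, 2
Total = 3 + 3 + 2 + 4 + 2 + 5 + 2 + 3 + 2 + 1 + 0 + 0 + 1 + 0 + 1 + 3 + 2 + 1 + 3 + 1 + 2 = 41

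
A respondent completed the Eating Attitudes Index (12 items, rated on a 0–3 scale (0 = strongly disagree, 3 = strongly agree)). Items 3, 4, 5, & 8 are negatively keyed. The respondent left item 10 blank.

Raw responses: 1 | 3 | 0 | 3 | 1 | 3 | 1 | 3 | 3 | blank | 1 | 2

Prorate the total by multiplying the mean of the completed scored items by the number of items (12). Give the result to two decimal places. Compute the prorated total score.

20.73

Reverse-coded (on a 0–3 scale, reversed = 3 − raw):
  item 3: 3 − 0 = 3
  item 4: 3 − 3 = 0
  item 5: 3 − 1 = 2
  item 8: 3 − 3 = 0
Completed scored items (11 of 12): 1, 3, 3, 0, 2, 3, 1, 0, 3, 1, 2; sum = 19.
Person mean = 19 / 11 ≈ 1.7273
Prorated total = (19 / 11) × 12 = 20.73 (to 2 dp)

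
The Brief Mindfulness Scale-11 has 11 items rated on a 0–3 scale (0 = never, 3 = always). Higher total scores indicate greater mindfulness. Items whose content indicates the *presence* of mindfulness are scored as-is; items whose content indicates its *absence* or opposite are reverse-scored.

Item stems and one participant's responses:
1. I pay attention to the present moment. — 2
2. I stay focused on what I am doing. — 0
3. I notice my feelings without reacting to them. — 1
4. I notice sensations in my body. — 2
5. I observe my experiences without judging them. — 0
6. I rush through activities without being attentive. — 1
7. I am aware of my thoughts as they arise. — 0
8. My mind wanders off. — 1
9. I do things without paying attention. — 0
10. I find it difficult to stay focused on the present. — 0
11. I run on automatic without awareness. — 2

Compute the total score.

Items 6, 8, 9, 10, 11 describe the absence/opposite of mindfulness → reverse-score.
reversed = (0+3) − raw = 3 − raw.
  item 1: 2
  item 2: 0
  item 3: 1
  item 4: 2
  item 5: 0
  item 6: 3 − 1 = 2
  item 7: 0
  item 8: 3 − 1 = 2
  item 9: 3 − 0 = 3
  item 10: 3 − 0 = 3
  item 11: 3 − 2 = 1
Total = 2 + 0 + 1 + 2 + 0 + 2 + 0 + 2 + 3 + 3 + 1 = 16

16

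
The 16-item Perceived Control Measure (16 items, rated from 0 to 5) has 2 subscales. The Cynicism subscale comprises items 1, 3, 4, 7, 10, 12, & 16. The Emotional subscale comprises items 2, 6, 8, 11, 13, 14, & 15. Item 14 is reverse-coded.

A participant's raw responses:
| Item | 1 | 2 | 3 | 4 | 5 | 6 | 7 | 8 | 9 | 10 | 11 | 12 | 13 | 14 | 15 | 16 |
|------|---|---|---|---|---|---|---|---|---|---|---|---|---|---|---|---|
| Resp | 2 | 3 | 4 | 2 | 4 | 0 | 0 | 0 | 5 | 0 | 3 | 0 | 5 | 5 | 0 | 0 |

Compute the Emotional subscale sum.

11

Emotional items: 2, 6, 8, 11, 13, 14, 15.
Of these, item 14 is reverse-coded; on a 0–5 scale, reversed = 5 − raw.
  item 2: 3
  item 6: 0
  item 8: 0
  item 11: 3
  item 13: 5
  item 14: 5 − 5 = 0
  item 15: 0
Sum = 3 + 0 + 0 + 3 + 5 + 0 + 0 = 11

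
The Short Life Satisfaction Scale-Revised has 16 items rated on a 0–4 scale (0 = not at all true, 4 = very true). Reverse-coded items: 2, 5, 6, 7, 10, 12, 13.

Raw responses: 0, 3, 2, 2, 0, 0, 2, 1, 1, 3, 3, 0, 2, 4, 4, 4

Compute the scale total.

Reverse-coded items use 4 − raw:
  item 2: 4 − 3 = 1
  item 5: 4 − 0 = 4
  item 6: 4 − 0 = 4
  item 7: 4 − 2 = 2
  item 10: 4 − 3 = 1
  item 12: 4 − 0 = 4
  item 13: 4 − 2 = 2
After reverse-coding: 0, 1, 2, 2, 4, 4, 2, 1, 1, 1, 3, 4, 2, 4, 4, 4
Total = 0 + 1 + 2 + 2 + 4 + 4 + 2 + 1 + 1 + 1 + 3 + 4 + 2 + 4 + 4 + 4 = 39

39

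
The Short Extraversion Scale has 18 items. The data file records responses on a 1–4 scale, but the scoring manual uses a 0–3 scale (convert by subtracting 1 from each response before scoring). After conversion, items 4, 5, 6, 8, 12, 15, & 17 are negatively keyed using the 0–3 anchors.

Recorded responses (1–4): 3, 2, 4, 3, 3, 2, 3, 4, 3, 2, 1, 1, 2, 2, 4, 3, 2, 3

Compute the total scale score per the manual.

Convert to 0–3: 2, 1, 3, 2, 2, 1, 2, 3, 2, 1, 0, 0, 1, 1, 3, 2, 1, 2
Reverse-coded (reverse-coded value = 3 − response):
  item 4: 3 − 2 = 1
  item 5: 3 − 2 = 1
  item 6: 3 − 1 = 2
  item 8: 3 − 3 = 0
  item 12: 3 − 0 = 3
  item 15: 3 − 3 = 0
  item 17: 3 − 1 = 2
Scored: 2, 1, 3, 1, 1, 2, 2, 0, 2, 1, 0, 3, 1, 1, 0, 2, 2, 2
Total = 26

26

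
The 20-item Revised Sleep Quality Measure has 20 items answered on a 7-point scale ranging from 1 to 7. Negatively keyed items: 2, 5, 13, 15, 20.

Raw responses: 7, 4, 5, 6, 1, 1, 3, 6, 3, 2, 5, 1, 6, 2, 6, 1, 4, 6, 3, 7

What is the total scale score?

Negatively keyed items use 8 − raw:
  item 2: 8 − 4 = 4
  item 5: 8 − 1 = 7
  item 13: 8 − 6 = 2
  item 15: 8 − 6 = 2
  item 20: 8 − 7 = 1
Scored responses: 7, 4, 5, 6, 7, 1, 3, 6, 3, 2, 5, 1, 2, 2, 2, 1, 4, 6, 3, 1
Total = 7 + 4 + 5 + 6 + 7 + 1 + 3 + 6 + 3 + 2 + 5 + 1 + 2 + 2 + 2 + 1 + 4 + 6 + 3 + 1 = 71

71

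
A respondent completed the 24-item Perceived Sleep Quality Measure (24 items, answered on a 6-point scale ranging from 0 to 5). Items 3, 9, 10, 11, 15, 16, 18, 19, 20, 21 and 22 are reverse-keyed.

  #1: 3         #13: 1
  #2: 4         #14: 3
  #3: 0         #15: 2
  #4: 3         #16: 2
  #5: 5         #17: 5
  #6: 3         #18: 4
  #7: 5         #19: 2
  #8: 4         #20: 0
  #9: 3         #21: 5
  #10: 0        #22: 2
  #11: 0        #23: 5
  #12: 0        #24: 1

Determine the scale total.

Reverse-coded items (reversed = (0+5) − raw = 5 − raw):
  item 3: 5 − 0 = 5
  item 9: 5 − 3 = 2
  item 10: 5 − 0 = 5
  item 11: 5 − 0 = 5
  item 15: 5 − 2 = 3
  item 16: 5 − 2 = 3
  item 18: 5 − 4 = 1
  item 19: 5 − 2 = 3
  item 20: 5 − 0 = 5
  item 21: 5 − 5 = 0
  item 22: 5 − 2 = 3
After reverse-coding: 3, 4, 5, 3, 5, 3, 5, 4, 2, 5, 5, 0, 1, 3, 3, 3, 5, 1, 3, 5, 0, 3, 5, 1
Total = 3 + 4 + 5 + 3 + 5 + 3 + 5 + 4 + 2 + 5 + 5 + 0 + 1 + 3 + 3 + 3 + 5 + 1 + 3 + 5 + 0 + 3 + 5 + 1 = 77

77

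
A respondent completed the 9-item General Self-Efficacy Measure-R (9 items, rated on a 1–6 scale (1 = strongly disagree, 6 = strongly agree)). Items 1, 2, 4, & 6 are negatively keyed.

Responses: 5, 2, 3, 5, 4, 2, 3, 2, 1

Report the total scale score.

Reverse-coded items (reversed = (1+6) − raw = 7 − raw):
  item 1: 7 − 5 = 2
  item 2: 7 − 2 = 5
  item 4: 7 − 5 = 2
  item 6: 7 − 2 = 5
After reverse-coding: 2, 5, 3, 2, 4, 5, 3, 2, 1
Total = 2 + 5 + 3 + 2 + 4 + 5 + 3 + 2 + 1 = 27

27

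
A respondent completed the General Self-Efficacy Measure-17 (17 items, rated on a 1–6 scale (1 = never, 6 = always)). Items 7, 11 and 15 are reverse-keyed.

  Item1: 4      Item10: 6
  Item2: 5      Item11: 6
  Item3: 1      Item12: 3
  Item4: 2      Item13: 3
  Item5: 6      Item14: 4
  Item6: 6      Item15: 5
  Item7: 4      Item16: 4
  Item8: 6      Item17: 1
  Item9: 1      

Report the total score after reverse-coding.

Raw sum = 67. Reverse-keyed items: 7, 11, 15; their raw sum = 15.
Each reversal replaces raw with 7 − raw, changing the total by 7 − 2·raw per item.
Total = 67 + 3·7 − 2·15 = 67 + 21 − 30 = 58

58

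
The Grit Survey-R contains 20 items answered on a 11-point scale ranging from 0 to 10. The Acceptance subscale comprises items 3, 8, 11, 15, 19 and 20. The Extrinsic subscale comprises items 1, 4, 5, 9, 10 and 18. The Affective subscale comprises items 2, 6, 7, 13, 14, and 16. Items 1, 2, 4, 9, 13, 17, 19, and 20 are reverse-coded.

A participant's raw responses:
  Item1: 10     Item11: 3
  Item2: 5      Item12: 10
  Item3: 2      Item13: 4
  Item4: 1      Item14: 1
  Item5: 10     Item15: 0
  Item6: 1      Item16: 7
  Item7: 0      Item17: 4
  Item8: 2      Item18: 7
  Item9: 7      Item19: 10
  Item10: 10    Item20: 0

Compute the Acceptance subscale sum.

Acceptance items: 3, 8, 11, 15, 19, 20.
Of these, items 19 and 20 are reverse-coded; reverse-coded value = 10 − response.
  item 3: 2
  item 8: 2
  item 11: 3
  item 15: 0
  item 19: 10 − 10 = 0
  item 20: 10 − 0 = 10
Sum = 2 + 2 + 3 + 0 + 0 + 10 = 17

17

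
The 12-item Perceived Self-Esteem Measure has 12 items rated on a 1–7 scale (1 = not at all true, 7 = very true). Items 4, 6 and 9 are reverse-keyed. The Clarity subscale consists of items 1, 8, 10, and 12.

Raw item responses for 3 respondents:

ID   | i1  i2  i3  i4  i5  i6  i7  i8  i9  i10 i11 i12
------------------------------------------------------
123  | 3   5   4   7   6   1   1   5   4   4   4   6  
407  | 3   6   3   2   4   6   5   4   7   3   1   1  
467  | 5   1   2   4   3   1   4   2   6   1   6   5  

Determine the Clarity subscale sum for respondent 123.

18

Respondent 123 raw: 3, 5, 4, 7, 6, 1, 1, 5, 4, 4, 4, 6.
Clarity items: 1, 8, 10, 12.
Reverse-coded (on a 1–7 scale, reversed = 8 − raw):
  item 1: 3
  item 8: 5
  item 10: 4
  item 12: 6
Sum = 3 + 5 + 4 + 6 = 18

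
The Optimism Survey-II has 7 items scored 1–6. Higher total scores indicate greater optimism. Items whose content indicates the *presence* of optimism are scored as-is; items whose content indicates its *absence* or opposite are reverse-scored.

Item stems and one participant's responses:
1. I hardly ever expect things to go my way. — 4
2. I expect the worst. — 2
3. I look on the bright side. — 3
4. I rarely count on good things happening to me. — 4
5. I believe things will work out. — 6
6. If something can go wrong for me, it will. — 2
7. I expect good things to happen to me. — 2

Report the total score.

Items 1, 2, 4, 6 describe the absence/opposite of optimism → reverse-score.
on a 1–6 scale, reversed = 7 − raw.
  item 1: 7 − 4 = 3
  item 2: 7 − 2 = 5
  item 3: 3
  item 4: 7 − 4 = 3
  item 5: 6
  item 6: 7 − 2 = 5
  item 7: 2
Total = 3 + 5 + 3 + 3 + 6 + 5 + 2 = 27

27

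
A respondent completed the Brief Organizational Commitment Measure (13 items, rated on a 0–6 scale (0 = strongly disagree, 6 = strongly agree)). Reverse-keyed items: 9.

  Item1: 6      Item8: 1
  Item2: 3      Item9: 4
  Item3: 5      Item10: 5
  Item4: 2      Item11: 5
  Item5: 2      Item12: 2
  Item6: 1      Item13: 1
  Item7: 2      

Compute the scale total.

37

Reversing item 9 with 6 − raw:
Total = 6 + 3 + 5 + 2 + 2 + 1 + 2 + 1 + (6−4) + 5 + 5 + 2 + 1
      = 6 + 3 + 5 + 2 + 2 + 1 + 2 + 1 + 2 + 5 + 5 + 2 + 1 = 37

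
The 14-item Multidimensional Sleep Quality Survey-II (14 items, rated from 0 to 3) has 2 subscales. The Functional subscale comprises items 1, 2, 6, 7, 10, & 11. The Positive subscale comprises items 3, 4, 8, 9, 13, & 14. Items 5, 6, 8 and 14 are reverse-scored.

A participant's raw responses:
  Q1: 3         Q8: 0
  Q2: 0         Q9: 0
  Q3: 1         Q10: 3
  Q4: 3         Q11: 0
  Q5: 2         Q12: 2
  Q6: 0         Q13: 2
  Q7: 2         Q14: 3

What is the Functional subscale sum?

11

Functional items: 1, 2, 6, 7, 10, 11.
Of these, item 6 is reverse-scored; on a 0–3 scale, reversed = 3 − raw.
  item 1: 3
  item 2: 0
  item 6: 3 − 0 = 3
  item 7: 2
  item 10: 3
  item 11: 0
Sum = 3 + 0 + 3 + 2 + 3 + 0 = 11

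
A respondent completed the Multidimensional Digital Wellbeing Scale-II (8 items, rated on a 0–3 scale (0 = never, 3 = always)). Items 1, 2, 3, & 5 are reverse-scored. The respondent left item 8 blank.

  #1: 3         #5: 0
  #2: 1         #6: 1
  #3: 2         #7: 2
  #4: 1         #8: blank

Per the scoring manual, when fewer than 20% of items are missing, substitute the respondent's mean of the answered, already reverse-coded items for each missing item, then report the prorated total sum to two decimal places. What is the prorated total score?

11.43

Reverse-coded (reverse-coded value = 3 − response):
  item 1: 3 − 3 = 0
  item 2: 3 − 1 = 2
  item 3: 3 − 2 = 1
  item 5: 3 − 0 = 3
Completed scored items (7 of 8): 0, 2, 1, 1, 3, 1, 2; sum = 10.
Person mean = 10 / 7 ≈ 1.4286
Prorated total = (10 / 7) × 8 = 11.43 (to 2 dp)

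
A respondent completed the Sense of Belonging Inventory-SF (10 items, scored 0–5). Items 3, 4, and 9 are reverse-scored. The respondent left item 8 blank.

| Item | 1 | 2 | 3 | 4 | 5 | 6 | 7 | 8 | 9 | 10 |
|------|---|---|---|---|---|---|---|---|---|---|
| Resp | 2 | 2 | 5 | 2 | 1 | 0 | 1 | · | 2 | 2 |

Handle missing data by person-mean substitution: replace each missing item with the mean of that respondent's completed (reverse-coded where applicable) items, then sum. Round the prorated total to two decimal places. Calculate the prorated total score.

15.56

Reverse-coded (on a 0–5 scale, reversed = 5 − raw):
  item 3: 5 − 5 = 0
  item 4: 5 − 2 = 3
  item 9: 5 − 2 = 3
Completed scored items (9 of 10): 2, 2, 0, 3, 1, 0, 1, 3, 2; sum = 14.
Person mean = 14 / 9 ≈ 1.5556
Prorated total = (14 / 9) × 10 = 15.56 (to 2 dp)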